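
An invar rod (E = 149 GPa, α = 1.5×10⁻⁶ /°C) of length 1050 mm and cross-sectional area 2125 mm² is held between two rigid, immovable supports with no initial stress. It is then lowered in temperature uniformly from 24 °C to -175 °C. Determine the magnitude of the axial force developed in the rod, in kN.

The ends cannot move, so σ = EαΔT = 149×10³ × 1.5×10⁻⁶ × 199 = 44.48 MPa.
Then P = σA = 44.48 × 2125 mm² = 94.51 kN, tensile.

P ≈ 94.5 kN (tensile)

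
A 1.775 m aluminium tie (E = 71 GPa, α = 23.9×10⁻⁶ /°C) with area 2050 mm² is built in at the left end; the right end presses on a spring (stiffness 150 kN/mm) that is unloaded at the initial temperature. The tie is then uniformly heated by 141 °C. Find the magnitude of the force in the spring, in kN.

P ≈ 317 kN

If the spring were absent the tie would lengthen by αΔT L = 23.9×10⁻⁶ × 141 × 1775 = 5.982 mm.
With a force P in the spring, the elastic change of the tie is PL/(AE) and that of the spring is P/k; compatibility requires their sum to equal δ_free.
So P = δ_free / [L/(AE) + 1/k] = 5.982 / [ 1775/(2050×71×10³) + 1/(150×10³) ].
P = 5.982 / 1.886×10⁻⁵ = 317100 N.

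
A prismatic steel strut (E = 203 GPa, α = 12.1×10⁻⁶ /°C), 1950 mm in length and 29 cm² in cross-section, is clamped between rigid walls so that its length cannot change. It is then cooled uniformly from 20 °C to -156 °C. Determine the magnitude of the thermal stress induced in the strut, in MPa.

σ ≈ 432 MPa (tensile)

The supports are rigid, so the total axial strain is zero. The restrained thermal strain is ε = αΔT = 12.1×10⁻⁶ × 176 = 2129.6×10⁻⁶.
The stress required to suppress this strain is σ = Eε = 203×10³ × 2129.6×10⁻⁶ = 432.3 MPa, tensile since the strut is trying to contract.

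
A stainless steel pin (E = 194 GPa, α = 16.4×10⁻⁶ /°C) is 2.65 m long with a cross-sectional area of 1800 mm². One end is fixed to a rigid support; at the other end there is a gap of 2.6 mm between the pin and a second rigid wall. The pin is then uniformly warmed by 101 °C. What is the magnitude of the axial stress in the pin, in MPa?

If the wall were absent the pin would grow by αΔT L = 16.4×10⁻⁶ × 101 × 2650 = 4.389 mm.
After closing the 2.6 mm clearance, 4.389 − 2.6 = 1.789 mm of expansion remains to be suppressed by the wall.
Compatibility: PL/(AE) = 1.789 mm, so σ = P/A = E × (1.789/2650) = 131 MPa.

σ ≈ 131 MPa (compressive)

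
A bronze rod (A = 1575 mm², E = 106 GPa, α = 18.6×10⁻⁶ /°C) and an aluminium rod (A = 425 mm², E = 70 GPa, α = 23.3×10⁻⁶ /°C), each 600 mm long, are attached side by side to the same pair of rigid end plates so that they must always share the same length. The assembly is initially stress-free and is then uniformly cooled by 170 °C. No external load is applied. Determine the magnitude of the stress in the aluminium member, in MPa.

Equilibrium of a rigid end plate with no external load gives equal and opposite internal forces ±P in the two members. Since α_{aluminium} > α_{bronze}, cooling drives the aluminium into tension and the bronze into compression.
Compatibility of the two members (thermal + elastic change equal): (α₁ − α₂)ΔT = P·[1/(A₁E₁) + 1/(A₂E₂)].
|α₁ − α₂|·ΔT = 4.7×10⁻⁶ × 170 = 0.000799.
1/(A₁E₁) + 1/(A₂E₂) = 1/(1575×106×10³) + 1/(425×70×10³) = 3.96×10⁻⁸ N⁻¹.
So P = 0.000799 / 3.96×10⁻⁸ = 20.18 kN.
σ_{aluminium} = P/A₂ = 20180/425 = 47.47 MPa, tensile.

σ ≈ 47.5 MPa (tensile)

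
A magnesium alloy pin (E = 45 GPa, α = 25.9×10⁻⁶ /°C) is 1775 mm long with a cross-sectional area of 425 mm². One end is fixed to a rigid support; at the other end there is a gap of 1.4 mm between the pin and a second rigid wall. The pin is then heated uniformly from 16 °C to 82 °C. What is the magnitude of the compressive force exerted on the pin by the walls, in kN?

P ≈ 17.6 kN

Free thermal elongation = αΔT L = 25.9×10⁻⁶ × 66 × 1775 = 3.034 mm.
This exceeds the 1.4 mm gap, so the wall pushes back. The portion of expansion that must be recovered elastically is δ_free − gap = 3.034 − 1.4 = 1.634 mm.
That suppressed elongation corresponds to σ = E·Δ/L = 45×10³ × 1.634/1775 = 41.43 MPa.
P = σA = 41.43 × 425 = 17.61 kN.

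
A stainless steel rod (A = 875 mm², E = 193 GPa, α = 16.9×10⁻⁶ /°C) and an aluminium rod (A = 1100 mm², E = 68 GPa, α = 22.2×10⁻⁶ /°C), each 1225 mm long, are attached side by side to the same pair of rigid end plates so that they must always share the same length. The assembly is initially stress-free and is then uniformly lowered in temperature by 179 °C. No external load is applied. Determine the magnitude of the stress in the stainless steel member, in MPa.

σ ≈ 56.2 MPa (compressive)

Equilibrium of a rigid end plate with no external load gives equal and opposite internal forces ±P in the two members. Since α_{aluminium} > α_{stainless steel}, cooling drives the aluminium into tension and the stainless steel into compression.
Setting the final lengths equal and cancelling L: (α₁ − α₂)ΔT = P/(A₁E₁) + P/(A₂E₂).
|α₁ − α₂|·ΔT = 5.3×10⁻⁶ × 179 = 0.0009487.
1/(A₁E₁) + 1/(A₂E₂) = 1/(875×193×10³) + 1/(1100×68×10³) = 1.929×10⁻⁸ N⁻¹.
So P = 0.0009487 / 1.929×10⁻⁸ = 49.18 kN.
σ_{stainless steel} = P/A₁ = 49180/875 = 56.21 MPa, compressive.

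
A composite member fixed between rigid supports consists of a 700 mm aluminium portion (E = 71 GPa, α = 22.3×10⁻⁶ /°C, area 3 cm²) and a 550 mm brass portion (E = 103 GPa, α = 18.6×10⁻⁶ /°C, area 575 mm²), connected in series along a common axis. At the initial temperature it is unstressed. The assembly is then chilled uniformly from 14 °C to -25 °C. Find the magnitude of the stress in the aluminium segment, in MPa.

Free thermal contraction of the whole bar: Σ αᵢΔT Lᵢ = 22.3×10⁻⁶×39×700 + 18.6×10⁻⁶×39×550 = 1.008 mm.
The walls prevent any net length change, so an axial force P (same in every segment) develops. Compatibility: P · Σ Lᵢ/(AᵢEᵢ) = δ_free.
The series flexibility is Σ Lᵢ/(AᵢEᵢ) = 700/(300×71×10³) + 550/(575×103×10³) = 4.215×10⁻⁵ mm/N.
So P = 1.008 / 4.215×10⁻⁵ = 23.91 kN, tensile.
σ_{aluminium} = P / A = 23910 / 300 = 79.7 MPa.

σ ≈ 79.7 MPa (tensile)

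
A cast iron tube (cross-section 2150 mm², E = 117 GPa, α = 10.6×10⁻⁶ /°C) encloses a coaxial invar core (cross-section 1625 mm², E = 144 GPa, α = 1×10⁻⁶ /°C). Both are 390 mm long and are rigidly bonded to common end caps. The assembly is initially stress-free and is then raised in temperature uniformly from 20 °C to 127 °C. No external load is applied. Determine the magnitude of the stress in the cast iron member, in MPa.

σ ≈ 57.9 MPa (compressive)

The cast iron has the larger α, so on heating it would change length more than the invar if both were free. The rigid plates force a common final length, so the cast iron is put into compression and the invar into tension, with equal and opposite forces P (no external load).
Setting the final lengths equal and cancelling L: (α₁ − α₂)ΔT = P/(A₁E₁) + P/(A₂E₂).
|α₁ − α₂|·ΔT = 9.6×10⁻⁶ × 107 = 0.001027.
1/(A₁E₁) + 1/(A₂E₂) = 1/(2150×117×10³) + 1/(1625×144×10³) = 8.249×10⁻⁹ N⁻¹.
P = 0.001027 / 8.249×10⁻⁹ = 124500 N = 124.5 kN.
σ_{cast iron} = P/A₁ = 124500/2150 = 57.92 MPa, compressive.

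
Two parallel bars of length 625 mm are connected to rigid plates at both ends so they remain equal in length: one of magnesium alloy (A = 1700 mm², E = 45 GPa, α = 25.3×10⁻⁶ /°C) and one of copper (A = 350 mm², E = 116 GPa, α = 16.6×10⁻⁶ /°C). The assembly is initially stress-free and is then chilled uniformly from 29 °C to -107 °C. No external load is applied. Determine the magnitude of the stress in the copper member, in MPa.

Both members must finish at the same length. With the larger α, the magnesium alloy tends to over-contract; the plates restrain it, putting the magnesium alloy in tension and the copper in compression. With no external load the two internal forces are equal and opposite, magnitude P.
Compatibility of the two members (thermal + elastic change equal): (α₁ − α₂)ΔT = P·[1/(A₁E₁) + 1/(A₂E₂)].
|α₁ − α₂|·ΔT = 8.7×10⁻⁶ × 136 = 0.001183.
1/(A₁E₁) + 1/(A₂E₂) = 1/(1700×45×10³) + 1/(350×116×10³) = 3.77×10⁻⁸ N⁻¹.
So P = 0.001183 / 3.77×10⁻⁸ = 31.38 kN.
σ_{copper} = P/A₂ = 31380/350 = 89.66 MPa, compressive.

σ ≈ 89.7 MPa (compressive)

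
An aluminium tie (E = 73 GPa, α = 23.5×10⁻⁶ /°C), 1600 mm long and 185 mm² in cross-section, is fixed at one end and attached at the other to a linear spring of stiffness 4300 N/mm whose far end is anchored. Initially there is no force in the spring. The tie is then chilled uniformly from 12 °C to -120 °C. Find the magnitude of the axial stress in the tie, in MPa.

The unrestrained thermal change is αΔT L = 23.5×10⁻⁶ × 132 × 1600 = 4.963 mm.
With a force P in the spring, the elastic change of the tie is PL/(AE) and that of the spring is P/k; compatibility requires their sum to equal δ_free.
P [ L/(AE) + 1/k ] = δ_free → P [ 1600/(185×73×10³) + 1/(4300) ] = 4.963.
P = 4.963 / 0.000351 = 14140 N.
σ = P/A = 14140/185 = 76.43 MPa.

σ ≈ 76.4 MPa (tensile)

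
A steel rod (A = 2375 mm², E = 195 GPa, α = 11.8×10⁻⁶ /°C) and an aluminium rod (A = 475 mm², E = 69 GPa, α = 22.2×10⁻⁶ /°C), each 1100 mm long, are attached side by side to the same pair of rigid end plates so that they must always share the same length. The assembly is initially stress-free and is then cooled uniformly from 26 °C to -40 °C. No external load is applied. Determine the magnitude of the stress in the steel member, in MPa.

σ ≈ 8.85 MPa (compressive)

Both members must finish at the same length. With the larger α, the aluminium tends to over-contract; the plates restrain it, putting the aluminium in tension and the steel in compression. With no external load the two internal forces are equal and opposite, magnitude P.
Setting the final lengths equal and cancelling L: (α₁ − α₂)ΔT = P/(A₁E₁) + P/(A₂E₂).
|α₁ − α₂|·ΔT = 10.4×10⁻⁶ × 66 = 0.0006864.
1/(A₁E₁) + 1/(A₂E₂) = 1/(2375×195×10³) + 1/(475×69×10³) = 3.267×10⁻⁸ N⁻¹.
P = 0.0006864 / 3.267×10⁻⁸ = 21010 N = 21.01 kN.
σ_{steel} = P/A₁ = 21010/2375 = 8.846 MPa, compressive.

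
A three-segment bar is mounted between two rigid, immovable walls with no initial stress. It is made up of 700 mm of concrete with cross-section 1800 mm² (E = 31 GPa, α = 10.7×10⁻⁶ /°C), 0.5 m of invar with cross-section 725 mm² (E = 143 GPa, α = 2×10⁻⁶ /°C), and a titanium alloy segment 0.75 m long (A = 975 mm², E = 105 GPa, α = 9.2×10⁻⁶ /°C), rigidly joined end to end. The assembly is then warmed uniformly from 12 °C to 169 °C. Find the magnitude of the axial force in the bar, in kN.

P ≈ 97.8 kN (compressive)

If the supports were absent, the total length change would be Σ αᵢΔT Lᵢ = 10.7×10⁻⁶×157×700 + 2×10⁻⁶×157×500 + 9.2×10⁻⁶×157×750 = 2.416 mm.
The rigid supports impose zero overall length change; the single axial force P common to all segments must satisfy P Σ Lᵢ/(AᵢEᵢ) = δ_free.
The series flexibility is Σ Lᵢ/(AᵢEᵢ) = 700/(1800×31×10³) + 500/(725×143×10³) + 750/(975×105×10³) = 2.469×10⁻⁵ mm/N.
So P = 2.416 / 2.469×10⁻⁵ = 97.85 kN, compressive.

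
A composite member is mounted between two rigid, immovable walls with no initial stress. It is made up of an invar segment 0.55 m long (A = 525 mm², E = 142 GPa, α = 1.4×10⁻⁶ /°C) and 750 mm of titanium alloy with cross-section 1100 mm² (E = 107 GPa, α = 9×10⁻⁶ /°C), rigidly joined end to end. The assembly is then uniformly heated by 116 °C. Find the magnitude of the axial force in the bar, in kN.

With the walls removed the bar would change length by δ_free = Σ αᵢΔT Lᵢ = 1.4×10⁻⁶×116×550 + 9×10⁻⁶×116×750 = 0.8723 mm.
Since the ends are fixed, an axial force P builds up, equal in every segment, with P · Σ Lᵢ/(AᵢEᵢ) = δ_free.
Σ Lᵢ/(AᵢEᵢ) = 550/(525×142×10³) + 750/(1100×107×10³) = 1.375×10⁻⁵ mm/N.
Hence P = δ_free / Σ(L/AE) = 0.8723/1.375×10⁻⁵ = 63.44 kN (compressive).

P ≈ 63.4 kN (compressive)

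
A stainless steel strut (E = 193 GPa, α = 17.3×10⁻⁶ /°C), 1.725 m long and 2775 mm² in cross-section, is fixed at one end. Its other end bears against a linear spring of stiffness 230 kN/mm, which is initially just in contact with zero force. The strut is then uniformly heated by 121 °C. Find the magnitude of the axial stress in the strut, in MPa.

The unrestrained thermal change is αΔT L = 17.3×10⁻⁶ × 121 × 1725 = 3.611 mm.
With a force P in the spring, the elastic change of the strut is PL/(AE) and that of the spring is P/k; compatibility requires their sum to equal δ_free.
So P = δ_free / [L/(AE) + 1/k] = 3.611 / [ 1725/(2775×193×10³) + 1/(230×10³) ].
P = 3.611 / 7.569×10⁻⁶ = 477100 N.
σ = P/A = 477100/2775 = 171.9 MPa.

σ ≈ 172 MPa (compressive)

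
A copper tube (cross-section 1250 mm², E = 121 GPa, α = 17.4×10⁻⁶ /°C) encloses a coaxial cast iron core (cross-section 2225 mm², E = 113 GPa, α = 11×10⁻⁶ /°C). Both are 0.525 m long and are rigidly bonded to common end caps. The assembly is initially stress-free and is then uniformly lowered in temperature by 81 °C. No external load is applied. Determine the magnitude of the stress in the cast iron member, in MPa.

σ ≈ 22 MPa (compressive)

The copper has the larger α, so on cooling it would change length more than the cast iron if both were free. The rigid plates force a common final length, so the copper is put into tension and the cast iron into compression, with equal and opposite forces P (no external load).
Compatibility of the two members (thermal + elastic change equal): (α₁ − α₂)ΔT = P·[1/(A₁E₁) + 1/(A₂E₂)].
|α₁ − α₂|·ΔT = 6.4×10⁻⁶ × 81 = 0.0005184.
1/(A₁E₁) + 1/(A₂E₂) = 1/(1250×121×10³) + 1/(2225×113×10³) = 1.059×10⁻⁸ N⁻¹.
So P = 0.0005184 / 1.059×10⁻⁸ = 48.96 kN.
σ_{cast iron} = P/A₂ = 48960/2225 = 22 MPa, compressive.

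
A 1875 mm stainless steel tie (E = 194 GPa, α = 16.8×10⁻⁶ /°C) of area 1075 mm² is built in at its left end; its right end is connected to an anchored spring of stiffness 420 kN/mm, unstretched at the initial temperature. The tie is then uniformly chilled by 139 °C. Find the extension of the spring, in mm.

δ ≈ 0.917 mm

The unrestrained thermal change is αΔT L = 16.8×10⁻⁶ × 139 × 1875 = 4.378 mm.
With a force P in the spring, the elastic change of the tie is PL/(AE) and that of the spring is P/k; compatibility requires their sum to equal δ_free.
P [ L/(AE) + 1/k ] = δ_free → P [ 1875/(1075×194×10³) + 1/(420×10³) ] = 4.378.
P = 4.378 / 1.137×10⁻⁵ = 385000 N.
Spring extension = P/k = 385000/(420×10³) = 0.9168 mm.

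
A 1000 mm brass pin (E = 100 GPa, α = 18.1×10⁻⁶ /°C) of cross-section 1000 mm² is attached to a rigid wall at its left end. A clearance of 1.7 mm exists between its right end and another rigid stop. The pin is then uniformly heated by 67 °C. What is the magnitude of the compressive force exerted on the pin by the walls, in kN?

If the wall were absent the pin would grow by αΔT L = 18.1×10⁻⁶ × 67 × 1000 = 1.213 mm.
Since δ_free = 1.21 mm is less than the 1.7 mm gap, the pin never touches the wall. No axial force develops.

P ≈ 0 kN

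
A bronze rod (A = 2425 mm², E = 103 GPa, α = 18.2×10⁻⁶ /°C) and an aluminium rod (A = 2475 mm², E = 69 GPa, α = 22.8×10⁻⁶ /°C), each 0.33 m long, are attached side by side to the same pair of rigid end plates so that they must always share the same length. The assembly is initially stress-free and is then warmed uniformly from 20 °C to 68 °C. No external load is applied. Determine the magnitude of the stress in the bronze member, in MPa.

The aluminium has the larger α, so on heating it would change length more than the bronze if both were free. The rigid plates force a common final length, so the aluminium is put into compression and the bronze into tension, with equal and opposite forces P (no external load).
Compatibility of the two members (thermal + elastic change equal): (α₁ − α₂)ΔT = P·[1/(A₁E₁) + 1/(A₂E₂)].
|α₁ − α₂|·ΔT = 4.6×10⁻⁶ × 48 = 0.0002208.
1/(A₁E₁) + 1/(A₂E₂) = 1/(2425×103×10³) + 1/(2475×69×10³) = 9.859×10⁻⁹ N⁻¹.
P = 0.0002208 / 9.859×10⁻⁹ = 22400 N = 22.4 kN.
σ_{bronze} = P/A₁ = 22400/2425 = 9.235 MPa, tensile.

σ ≈ 9.24 MPa (tensile)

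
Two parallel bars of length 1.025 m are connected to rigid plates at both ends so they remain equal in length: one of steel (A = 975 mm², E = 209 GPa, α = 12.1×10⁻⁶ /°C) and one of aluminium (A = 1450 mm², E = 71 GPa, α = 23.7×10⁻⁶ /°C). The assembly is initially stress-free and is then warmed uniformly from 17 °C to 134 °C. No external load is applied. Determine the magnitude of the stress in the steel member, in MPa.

Both members must finish at the same length. With the larger α, the aluminium tends to over-expand; the plates restrain it, putting the aluminium in compression and the steel in tension. With no external load the two internal forces are equal and opposite, magnitude P.
Compatibility of the two members (thermal + elastic change equal): (α₁ − α₂)ΔT = P·[1/(A₁E₁) + 1/(A₂E₂)].
|α₁ − α₂|·ΔT = 11.6×10⁻⁶ × 117 = 0.001357.
1/(A₁E₁) + 1/(A₂E₂) = 1/(975×209×10³) + 1/(1450×71×10³) = 1.462×10⁻⁸ N⁻¹.
So P = 0.001357 / 1.462×10⁻⁸ = 92.83 kN.
σ_{steel} = P/A₁ = 92830/975 = 95.21 MPa, tensile.

σ ≈ 95.2 MPa (tensile)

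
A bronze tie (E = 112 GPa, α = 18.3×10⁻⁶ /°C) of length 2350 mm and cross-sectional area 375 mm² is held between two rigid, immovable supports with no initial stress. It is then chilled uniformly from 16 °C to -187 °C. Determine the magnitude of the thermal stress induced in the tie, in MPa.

With length fixed, the mechanical strain must cancel the thermal strain αΔT = 18.3×10⁻⁶ × 203 = 3714.9×10⁻⁶.
The stress required to suppress this strain is σ = Eε = 112×10³ × 3714.9×10⁻⁶ = 416.1 MPa, tensile since the tie is trying to contract.

σ ≈ 416 MPa (tensile)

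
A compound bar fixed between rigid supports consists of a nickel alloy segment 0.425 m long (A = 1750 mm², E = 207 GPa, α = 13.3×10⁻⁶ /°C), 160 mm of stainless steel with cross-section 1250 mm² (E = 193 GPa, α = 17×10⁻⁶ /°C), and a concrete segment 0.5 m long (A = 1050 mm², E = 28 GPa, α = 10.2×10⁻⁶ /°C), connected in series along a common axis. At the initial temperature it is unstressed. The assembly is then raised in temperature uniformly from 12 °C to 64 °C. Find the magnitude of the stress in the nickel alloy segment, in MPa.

Free thermal expansion of the whole bar: Σ αᵢΔT Lᵢ = 13.3×10⁻⁶×52×425 + 17×10⁻⁶×52×160 + 10.2×10⁻⁶×52×500 = 0.7006 mm.
The walls prevent any net length change, so an axial force P (same in every segment) develops. Compatibility: P · Σ Lᵢ/(AᵢEᵢ) = δ_free.
The series flexibility is Σ Lᵢ/(AᵢEᵢ) = 425/(1750×207×10³) + 160/(1250×193×10³) + 500/(1050×28×10³) = 1.884×10⁻⁵ mm/N.
Hence P = δ_free / Σ(L/AE) = 0.7006/1.884×10⁻⁵ = 37.18 kN (compressive).
σ_{nickel alloy} = P / A = 37180 / 1750 = 21.25 MPa.

σ ≈ 21.2 MPa (compressive)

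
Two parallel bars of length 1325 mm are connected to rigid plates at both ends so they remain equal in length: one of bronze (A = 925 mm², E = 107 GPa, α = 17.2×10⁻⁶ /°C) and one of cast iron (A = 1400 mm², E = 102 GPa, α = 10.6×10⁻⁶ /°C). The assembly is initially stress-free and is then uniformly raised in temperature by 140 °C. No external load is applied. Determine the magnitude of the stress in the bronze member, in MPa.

σ ≈ 58.4 MPa (compressive)

Both members must finish at the same length. With the larger α, the bronze tends to over-expand; the plates restrain it, putting the bronze in compression and the cast iron in tension. With no external load the two internal forces are equal and opposite, magnitude P.
Setting the final lengths equal and cancelling L: (α₁ − α₂)ΔT = P/(A₁E₁) + P/(A₂E₂).
|α₁ − α₂|·ΔT = 6.6×10⁻⁶ × 140 = 0.000924.
1/(A₁E₁) + 1/(A₂E₂) = 1/(925×107×10³) + 1/(1400×102×10³) = 1.711×10⁻⁸ N⁻¹.
P = 0.000924 / 1.711×10⁻⁸ = 54010 N = 54.01 kN.
σ_{bronze} = P/A₁ = 54010/925 = 58.39 MPa, compressive.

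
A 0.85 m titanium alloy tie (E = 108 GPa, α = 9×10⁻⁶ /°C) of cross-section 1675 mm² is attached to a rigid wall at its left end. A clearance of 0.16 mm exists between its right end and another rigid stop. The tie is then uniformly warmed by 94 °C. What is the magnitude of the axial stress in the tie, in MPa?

σ ≈ 71 MPa (compressive)

Unrestrained expansion: δ_free = αΔT L = 9×10⁻⁶ × 94 × 850 = 0.7191 mm.
After closing the 0.16 mm clearance, 0.7191 − 0.16 = 0.5591 mm of expansion remains to be suppressed by the wall.
That suppressed elongation corresponds to σ = E·Δ/L = 108×10³ × 0.5591/850 = 71.04 MPa.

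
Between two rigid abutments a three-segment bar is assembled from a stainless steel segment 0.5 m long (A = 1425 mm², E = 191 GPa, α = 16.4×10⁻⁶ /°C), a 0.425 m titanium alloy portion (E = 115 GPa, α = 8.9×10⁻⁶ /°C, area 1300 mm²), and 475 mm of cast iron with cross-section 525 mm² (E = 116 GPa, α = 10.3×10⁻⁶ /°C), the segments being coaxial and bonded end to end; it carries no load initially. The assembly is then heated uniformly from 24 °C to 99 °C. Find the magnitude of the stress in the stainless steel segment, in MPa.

If the supports were absent, the total length change would be Σ αᵢΔT Lᵢ = 16.4×10⁻⁶×75×500 + 8.9×10⁻⁶×75×425 + 10.3×10⁻⁶×75×475 = 1.266 mm.
The walls prevent any net length change, so an axial force P (same in every segment) develops. Compatibility: P · Σ Lᵢ/(AᵢEᵢ) = δ_free.
Σ Lᵢ/(AᵢEᵢ) = 500/(1425×191×10³) + 425/(1300×115×10³) + 475/(525×116×10³) = 1.248×10⁻⁵ mm/N.
So P = 1.266 / 1.248×10⁻⁵ = 101.4 kN, compressive.
σ_{stainless steel} = P / A = 101400 / 1425 = 71.17 MPa.

σ ≈ 71.2 MPa (compressive)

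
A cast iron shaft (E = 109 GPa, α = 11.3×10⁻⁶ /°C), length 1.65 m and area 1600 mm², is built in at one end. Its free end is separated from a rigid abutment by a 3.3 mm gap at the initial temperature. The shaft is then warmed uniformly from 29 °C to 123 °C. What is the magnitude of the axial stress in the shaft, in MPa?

Unrestrained expansion: δ_free = αΔT L = 11.3×10⁻⁶ × 94 × 1650 = 1.753 mm.
Since δ_free = 1.75 mm is less than the 3.3 mm gap, the shaft never touches the wall. No axial force develops.

σ ≈ 0 MPa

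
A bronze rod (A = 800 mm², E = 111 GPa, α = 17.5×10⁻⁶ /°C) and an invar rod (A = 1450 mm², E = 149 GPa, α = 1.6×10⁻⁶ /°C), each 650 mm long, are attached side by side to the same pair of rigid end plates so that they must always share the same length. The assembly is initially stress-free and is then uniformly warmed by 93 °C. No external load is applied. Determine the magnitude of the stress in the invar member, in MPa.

Both members must finish at the same length. With the larger α, the bronze tends to over-expand; the plates restrain it, putting the bronze in compression and the invar in tension. With no external load the two internal forces are equal and opposite, magnitude P.
Equating the net (thermal + elastic) strains gives |α₁ − α₂|·ΔT = P·[1/(A₁E₁) + 1/(A₂E₂)].
|α₁ − α₂|·ΔT = 15.9×10⁻⁶ × 93 = 0.001479.
1/(A₁E₁) + 1/(A₂E₂) = 1/(800×111×10³) + 1/(1450×149×10³) = 1.589×10⁻⁸ N⁻¹.
P = 0.001479 / 1.589×10⁻⁸ = 93060 N = 93.06 kN.
σ_{invar} = P/A₂ = 93060/1450 = 64.18 MPa, tensile.

σ ≈ 64.2 MPa (tensile)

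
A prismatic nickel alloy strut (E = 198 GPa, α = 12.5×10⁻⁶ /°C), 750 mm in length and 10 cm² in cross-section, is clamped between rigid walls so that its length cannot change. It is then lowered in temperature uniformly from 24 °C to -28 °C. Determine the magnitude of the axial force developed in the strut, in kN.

The ends cannot move, so σ = EαΔT = 198×10³ × 12.5×10⁻⁶ × 52 = 128.7 MPa.
P = AEαΔT = 1000 × 198×10³ × 12.5×10⁻⁶ × 52 = 128.7 kN (tensile).

P ≈ 129 kN (tensile)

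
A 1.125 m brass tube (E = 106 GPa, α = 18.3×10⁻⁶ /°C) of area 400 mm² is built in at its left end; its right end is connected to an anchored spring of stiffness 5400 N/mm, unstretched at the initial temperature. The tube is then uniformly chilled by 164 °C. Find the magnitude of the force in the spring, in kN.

If the spring were absent the tube would shorten by αΔT L = 18.3×10⁻⁶ × 164 × 1125 = 3.376 mm.
With a force P in the spring, the elastic change of the tube is PL/(AE) and that of the spring is P/k; compatibility requires their sum to equal δ_free.
So P = δ_free / [L/(AE) + 1/k] = 3.376 / [ 1125/(400×106×10³) + 1/(5400) ].
P = 3.376 / 0.0002117 = 15950 N.

P ≈ 15.9 kN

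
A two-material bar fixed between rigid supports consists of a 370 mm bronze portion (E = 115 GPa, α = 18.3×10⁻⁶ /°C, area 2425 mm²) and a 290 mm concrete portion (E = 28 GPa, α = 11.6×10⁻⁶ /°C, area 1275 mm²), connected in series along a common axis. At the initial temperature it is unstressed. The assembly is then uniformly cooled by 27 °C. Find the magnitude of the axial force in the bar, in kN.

Free thermal contraction of the whole bar: Σ αᵢΔT Lᵢ = 18.3×10⁻⁶×27×370 + 11.6×10⁻⁶×27×290 = 0.2736 mm.
The walls prevent any net length change, so an axial force P (same in every segment) develops. Compatibility: P · Σ Lᵢ/(AᵢEᵢ) = δ_free.
Σ Lᵢ/(AᵢEᵢ) = 370/(2425×115×10³) + 290/(1275×28×10³) = 9.45×10⁻⁶ mm/N.
P = 0.2736 / 9.45×10⁻⁶ = 28960 N = 28.96 kN, tensile.

P ≈ 29 kN (tensile)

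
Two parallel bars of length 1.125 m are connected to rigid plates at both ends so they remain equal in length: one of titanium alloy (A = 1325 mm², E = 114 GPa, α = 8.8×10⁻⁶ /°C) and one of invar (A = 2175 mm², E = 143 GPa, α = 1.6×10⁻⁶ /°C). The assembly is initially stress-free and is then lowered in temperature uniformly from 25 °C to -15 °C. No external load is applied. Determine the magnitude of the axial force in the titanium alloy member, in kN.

Equilibrium of a rigid end plate with no external load gives equal and opposite internal forces ±P in the two members. Since α_{titanium alloy} > α_{invar}, cooling drives the titanium alloy into tension and the invar into compression.
Setting the final lengths equal and cancelling L: (α₁ − α₂)ΔT = P/(A₁E₁) + P/(A₂E₂).
|α₁ − α₂|·ΔT = 7.2×10⁻⁶ × 40 = 0.000288.
1/(A₁E₁) + 1/(A₂E₂) = 1/(1325×114×10³) + 1/(2175×143×10³) = 9.836×10⁻⁹ N⁻¹.
P = 0.000288 / 9.836×10⁻⁹ = 29280 N = 29.28 kN.

P ≈ 29.3 kN (tensile in the titanium alloy)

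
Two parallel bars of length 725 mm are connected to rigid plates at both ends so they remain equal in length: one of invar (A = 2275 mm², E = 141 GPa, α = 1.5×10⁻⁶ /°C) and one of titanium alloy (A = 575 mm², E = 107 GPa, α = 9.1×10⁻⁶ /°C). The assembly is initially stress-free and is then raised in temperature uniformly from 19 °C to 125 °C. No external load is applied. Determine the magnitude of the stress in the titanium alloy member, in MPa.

Equilibrium of a rigid end plate with no external load gives equal and opposite internal forces ±P in the two members. Since α_{titanium alloy} > α_{invar}, heating drives the titanium alloy into compression and the invar into tension.
Equating the net (thermal + elastic) strains gives |α₁ − α₂|·ΔT = P·[1/(A₁E₁) + 1/(A₂E₂)].
|α₁ − α₂|·ΔT = 7.6×10⁻⁶ × 106 = 0.0008056.
1/(A₁E₁) + 1/(A₂E₂) = 1/(2275×141×10³) + 1/(575×107×10³) = 1.937×10⁻⁸ N⁻¹.
P = 0.0008056 / 1.937×10⁻⁸ = 41590 N = 41.59 kN.
σ_{titanium alloy} = P/A₂ = 41590/575 = 72.33 MPa, compressive.

σ ≈ 72.3 MPa (compressive)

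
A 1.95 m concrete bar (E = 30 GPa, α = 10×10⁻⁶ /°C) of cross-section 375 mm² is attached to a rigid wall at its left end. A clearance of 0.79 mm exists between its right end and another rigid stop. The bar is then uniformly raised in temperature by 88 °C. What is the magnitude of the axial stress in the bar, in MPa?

σ ≈ 14.2 MPa (compressive)

Free thermal elongation = αΔT L = 10×10⁻⁶ × 88 × 1950 = 1.716 mm.
After closing the 0.79 mm clearance, 1.716 − 0.79 = 0.926 mm of expansion remains to be suppressed by the wall.
So σ = E(δ_free − g)/L = 30×10³ × 0.926/1950 = 14.25 MPa.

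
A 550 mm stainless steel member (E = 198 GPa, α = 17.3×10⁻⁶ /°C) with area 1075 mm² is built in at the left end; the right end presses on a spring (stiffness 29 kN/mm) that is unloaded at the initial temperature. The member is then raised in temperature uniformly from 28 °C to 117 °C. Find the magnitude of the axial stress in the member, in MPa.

If the spring were absent the member would lengthen by αΔT L = 17.3×10⁻⁶ × 89 × 550 = 0.8468 mm.
With a force P in the spring, the elastic change of the member is PL/(AE) and that of the spring is P/k; compatibility requires their sum to equal δ_free.
P [ L/(AE) + 1/k ] = δ_free → P [ 550/(1075×198×10³) + 1/(29×10³) ] = 0.8468.
P = 0.8468 / 3.707×10⁻⁵ = 22850 N.
σ = P/A = 22850/1075 = 21.25 MPa.

σ ≈ 21.3 MPa (compressive)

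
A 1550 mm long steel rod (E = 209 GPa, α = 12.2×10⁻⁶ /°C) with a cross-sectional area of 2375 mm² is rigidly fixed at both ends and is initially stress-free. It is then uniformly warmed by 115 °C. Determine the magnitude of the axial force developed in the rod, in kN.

The ends cannot move, so σ = EαΔT = 209×10³ × 12.2×10⁻⁶ × 115 = 293.2 MPa.
P = AEαΔT = 2375 × 209×10³ × 12.2×10⁻⁶ × 115 = 696.4 kN (compressive).

P ≈ 696 kN (compressive)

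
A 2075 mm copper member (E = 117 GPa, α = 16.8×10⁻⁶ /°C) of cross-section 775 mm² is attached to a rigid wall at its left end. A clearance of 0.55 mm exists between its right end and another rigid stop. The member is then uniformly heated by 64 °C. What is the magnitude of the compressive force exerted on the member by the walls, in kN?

If the wall were absent the member would grow by αΔT L = 16.8×10⁻⁶ × 64 × 2075 = 2.231 mm.
This exceeds the 0.55 mm gap, so the wall pushes back. The portion of expansion that must be recovered elastically is δ_free − gap = 2.231 − 0.55 = 1.681 mm.
So σ = E(δ_free − g)/L = 117×10³ × 1.681/2075 = 94.79 MPa.
P = σA = 94.79 × 775 = 73.46 kN.

P ≈ 73.5 kN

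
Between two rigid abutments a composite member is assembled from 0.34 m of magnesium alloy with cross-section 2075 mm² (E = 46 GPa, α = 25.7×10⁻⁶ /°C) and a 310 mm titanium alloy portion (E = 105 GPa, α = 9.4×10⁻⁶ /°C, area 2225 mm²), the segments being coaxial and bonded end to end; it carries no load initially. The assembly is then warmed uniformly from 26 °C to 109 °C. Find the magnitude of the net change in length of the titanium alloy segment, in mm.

Free thermal expansion of the whole bar: Σ αᵢΔT Lᵢ = 25.7×10⁻⁶×83×340 + 9.4×10⁻⁶×83×310 = 0.9671 mm.
The walls prevent any net length change, so an axial force P (same in every segment) develops. Compatibility: P · Σ Lᵢ/(AᵢEᵢ) = δ_free.
Σ Lᵢ/(AᵢEᵢ) = 340/(2075×46×10³) + 310/(2225×105×10³) = 4.889×10⁻⁶ mm/N.
Hence P = δ_free / Σ(L/AE) = 0.9671/4.889×10⁻⁶ = 197.8 kN (compressive).
For the titanium alloy segment, free thermal change = 9.4×10⁻⁶×83×310 = 0.2419 mm and elastic change from P = 197800×310/(2225×105×10³) = 0.2625 mm; these oppose, so the net change is 0.0206 mm (segment shortens).

|ΔL| ≈ 0.0206 mm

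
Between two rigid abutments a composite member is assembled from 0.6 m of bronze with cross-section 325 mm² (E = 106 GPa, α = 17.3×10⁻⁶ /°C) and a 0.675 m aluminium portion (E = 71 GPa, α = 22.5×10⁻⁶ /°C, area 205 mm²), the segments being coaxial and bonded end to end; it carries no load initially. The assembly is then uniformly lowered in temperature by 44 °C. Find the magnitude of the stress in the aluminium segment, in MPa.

σ ≈ 86 MPa (tensile)

If the supports were absent, the total length change would be Σ αᵢΔT Lᵢ = 17.3×10⁻⁶×44×600 + 22.5×10⁻⁶×44×675 = 1.125 mm.
The walls prevent any net length change, so an axial force P (same in every segment) develops. Compatibility: P · Σ Lᵢ/(AᵢEᵢ) = δ_free.
Σ Lᵢ/(AᵢEᵢ) = 600/(325×106×10³) + 675/(205×71×10³) = 6.379×10⁻⁵ mm/N.
P = 1.125 / 6.379×10⁻⁵ = 17630 N = 17.63 kN, tensile.
σ_{aluminium} = P / A = 17630 / 205 = 86.02 MPa.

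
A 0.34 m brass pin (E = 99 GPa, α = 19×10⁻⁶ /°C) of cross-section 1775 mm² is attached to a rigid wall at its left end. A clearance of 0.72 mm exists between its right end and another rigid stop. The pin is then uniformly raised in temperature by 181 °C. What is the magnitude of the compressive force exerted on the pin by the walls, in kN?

Unrestrained expansion: δ_free = αΔT L = 19×10⁻⁶ × 181 × 340 = 1.169 mm.
After closing the 0.72 mm clearance, 1.169 − 0.72 = 0.4493 mm of expansion remains to be suppressed by the wall.
Compatibility: PL/(AE) = 0.4493 mm, so σ = P/A = E × (0.4493/340) = 130.8 MPa.
Force on the wall = σA = 130.8 × 1775 mm² = 232.2 kN.

P ≈ 232 kN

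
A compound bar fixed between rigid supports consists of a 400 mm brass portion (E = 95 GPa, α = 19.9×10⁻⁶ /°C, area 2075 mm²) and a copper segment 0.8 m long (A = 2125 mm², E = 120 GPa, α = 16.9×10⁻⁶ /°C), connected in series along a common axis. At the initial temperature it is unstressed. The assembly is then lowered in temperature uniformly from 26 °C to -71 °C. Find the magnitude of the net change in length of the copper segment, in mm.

|ΔL| ≈ 0.0462 mm

If the supports were absent, the total length change would be Σ αᵢΔT Lᵢ = 19.9×10⁻⁶×97×400 + 16.9×10⁻⁶×97×800 = 2.084 mm.
Since the ends are fixed, an axial force P builds up, equal in every segment, with P · Σ Lᵢ/(AᵢEᵢ) = δ_free.
Σ Lᵢ/(AᵢEᵢ) = 400/(2075×95×10³) + 800/(2125×120×10³) = 5.166×10⁻⁶ mm/N.
So P = 2.084 / 5.166×10⁻⁶ = 403.3 kN, tensile.
For the copper segment, free thermal change = 16.9×10⁻⁶×97×800 = 1.311 mm and elastic change from P = 403300×800/(2125×120×10³) = 1.265 mm; these oppose, so the net change is 0.0462 mm (segment shortens).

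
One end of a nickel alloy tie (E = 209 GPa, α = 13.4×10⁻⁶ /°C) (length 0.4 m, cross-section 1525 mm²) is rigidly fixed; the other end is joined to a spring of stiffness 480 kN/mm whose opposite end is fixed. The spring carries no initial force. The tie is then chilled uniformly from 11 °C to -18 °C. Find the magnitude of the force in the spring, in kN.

Free thermal contraction: δ_free = αΔT L = 13.4×10⁻⁶ × 29 × 400 = 0.1554 mm.
With a force P in the spring, the elastic change of the tie is PL/(AE) and that of the spring is P/k; compatibility requires their sum to equal δ_free.
So P = δ_free / [L/(AE) + 1/k] = 0.1554 / [ 400/(1525×209×10³) + 1/(480×10³) ].
P = 0.1554 / 3.338×10⁻⁶ = 46560 N.

P ≈ 46.6 kN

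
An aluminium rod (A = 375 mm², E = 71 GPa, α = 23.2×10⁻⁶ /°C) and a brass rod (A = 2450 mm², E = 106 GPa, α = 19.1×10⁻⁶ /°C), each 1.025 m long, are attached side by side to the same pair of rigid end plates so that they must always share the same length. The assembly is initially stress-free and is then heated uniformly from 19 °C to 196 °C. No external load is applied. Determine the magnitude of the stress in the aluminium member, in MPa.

σ ≈ 46.7 MPa (compressive)

Equilibrium of a rigid end plate with no external load gives equal and opposite internal forces ±P in the two members. Since α_{aluminium} > α_{brass}, heating drives the aluminium into compression and the brass into tension.
Equating the net (thermal + elastic) strains gives |α₁ − α₂|·ΔT = P·[1/(A₁E₁) + 1/(A₂E₂)].
|α₁ − α₂|·ΔT = 4.1×10⁻⁶ × 177 = 0.0007257.
1/(A₁E₁) + 1/(A₂E₂) = 1/(375×71×10³) + 1/(2450×106×10³) = 4.141×10⁻⁸ N⁻¹.
P = 0.0007257 / 4.141×10⁻⁸ = 17530 N = 17.53 kN.
σ_{aluminium} = P/A₁ = 17530/375 = 46.73 MPa, compressive.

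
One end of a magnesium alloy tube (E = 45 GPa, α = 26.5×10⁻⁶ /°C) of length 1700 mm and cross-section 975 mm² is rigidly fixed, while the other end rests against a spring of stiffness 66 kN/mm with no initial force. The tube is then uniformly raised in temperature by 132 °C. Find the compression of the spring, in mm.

δ ≈ 1.67 mm

If the spring were absent the tube would lengthen by αΔT L = 26.5×10⁻⁶ × 132 × 1700 = 5.947 mm.
With a force P in the spring, the elastic change of the tube is PL/(AE) and that of the spring is P/k; compatibility requires their sum to equal δ_free.
P [ L/(AE) + 1/k ] = δ_free → P [ 1700/(975×45×10³) + 1/(66×10³) ] = 5.947.
P = 5.947 / 5.39×10⁻⁵ = 110300 N.
Spring compression = P/k = 110300/(66×10³) = 1.672 mm.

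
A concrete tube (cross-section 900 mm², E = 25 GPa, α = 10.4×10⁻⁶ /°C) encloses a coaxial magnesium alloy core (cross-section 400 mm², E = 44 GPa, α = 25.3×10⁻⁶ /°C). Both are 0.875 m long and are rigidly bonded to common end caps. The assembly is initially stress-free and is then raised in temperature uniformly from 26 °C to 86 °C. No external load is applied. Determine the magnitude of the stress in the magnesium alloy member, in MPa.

Both members must finish at the same length. With the larger α, the magnesium alloy tends to over-expand; the plates restrain it, putting the magnesium alloy in compression and the concrete in tension. With no external load the two internal forces are equal and opposite, magnitude P.
Equating the net (thermal + elastic) strains gives |α₁ − α₂|·ΔT = P·[1/(A₁E₁) + 1/(A₂E₂)].
|α₁ − α₂|·ΔT = 14.9×10⁻⁶ × 60 = 0.000894.
1/(A₁E₁) + 1/(A₂E₂) = 1/(900×25×10³) + 1/(400×44×10³) = 1.013×10⁻⁷ N⁻¹.
So P = 0.000894 / 1.013×10⁻⁷ = 8.829 kN.
σ_{magnesium alloy} = P/A₂ = 8829/400 = 22.07 MPa, compressive.

σ ≈ 22.1 MPa (compressive)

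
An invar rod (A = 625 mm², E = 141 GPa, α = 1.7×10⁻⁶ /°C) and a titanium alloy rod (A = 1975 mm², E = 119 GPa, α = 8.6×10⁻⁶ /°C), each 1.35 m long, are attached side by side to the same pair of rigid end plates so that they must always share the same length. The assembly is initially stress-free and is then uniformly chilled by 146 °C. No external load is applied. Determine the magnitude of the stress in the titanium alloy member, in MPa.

σ ≈ 32.7 MPa (tensile)

Equilibrium of a rigid end plate with no external load gives equal and opposite internal forces ±P in the two members. Since α_{titanium alloy} > α_{invar}, cooling drives the titanium alloy into tension and the invar into compression.
Compatibility of the two members (thermal + elastic change equal): (α₁ − α₂)ΔT = P·[1/(A₁E₁) + 1/(A₂E₂)].
|α₁ − α₂|·ΔT = 6.9×10⁻⁶ × 146 = 0.001007.
1/(A₁E₁) + 1/(A₂E₂) = 1/(625×141×10³) + 1/(1975×119×10³) = 1.56×10⁻⁸ N⁻¹.
P = 0.001007 / 1.56×10⁻⁸ = 64570 N = 64.57 kN.
σ_{titanium alloy} = P/A₂ = 64570/1975 = 32.69 MPa, tensile.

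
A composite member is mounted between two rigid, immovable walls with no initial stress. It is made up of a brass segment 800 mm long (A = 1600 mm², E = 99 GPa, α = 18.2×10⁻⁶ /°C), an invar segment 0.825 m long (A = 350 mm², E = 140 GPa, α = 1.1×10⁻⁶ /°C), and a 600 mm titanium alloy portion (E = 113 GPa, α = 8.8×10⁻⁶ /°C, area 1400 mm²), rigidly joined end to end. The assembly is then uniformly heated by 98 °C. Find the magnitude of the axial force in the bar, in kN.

P ≈ 79.2 kN (compressive)

If the supports were absent, the total length change would be Σ αᵢΔT Lᵢ = 18.2×10⁻⁶×98×800 + 1.1×10⁻⁶×98×825 + 8.8×10⁻⁶×98×600 = 2.033 mm.
The rigid supports impose zero overall length change; the single axial force P common to all segments must satisfy P Σ Lᵢ/(AᵢEᵢ) = δ_free.
The series flexibility is Σ Lᵢ/(AᵢEᵢ) = 800/(1600×99×10³) + 825/(350×140×10³) + 600/(1400×113×10³) = 2.568×10⁻⁵ mm/N.
So P = 2.033 / 2.568×10⁻⁵ = 79.18 kN, compressive.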